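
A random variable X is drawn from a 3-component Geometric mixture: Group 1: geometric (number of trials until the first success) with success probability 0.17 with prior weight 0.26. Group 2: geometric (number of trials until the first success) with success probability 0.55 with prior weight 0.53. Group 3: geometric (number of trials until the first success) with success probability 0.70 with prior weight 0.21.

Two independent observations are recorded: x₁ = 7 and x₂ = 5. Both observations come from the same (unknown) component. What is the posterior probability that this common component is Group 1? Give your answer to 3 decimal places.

0.955

By Bayes' theorem, P(k | x) = π_k f_k(x) / Σ_j π_j f_j(x).
Since both observations come from the same component, the likelihood for component k is f_k(x₁)·f_k(x₂).
  p_1 = [0.0555799] × [0.0806791] = 0.00448414
  p_2 = [0.00456707] × [0.0225534] = 0.000103003
  p_3 = [0.0005103] × [0.00567] = 2.8934e-06
Weight by the priors:
  π_1·p_1 = 0.26 × 0.00448414 = 0.00116588
  π_2·p_2 = 0.53 × 0.000103003 = 5.45917e-05
  π_3·p_3 = 0.21 × 2.8934e-06 = 6.07614e-07
Evidence: 0.00116588 + 5.45917e-05 + 6.07614e-07 = 0.00122107
P(Group 1 | x₁, x₂) = 0.00116588 / 0.00122107 ≈ 0.955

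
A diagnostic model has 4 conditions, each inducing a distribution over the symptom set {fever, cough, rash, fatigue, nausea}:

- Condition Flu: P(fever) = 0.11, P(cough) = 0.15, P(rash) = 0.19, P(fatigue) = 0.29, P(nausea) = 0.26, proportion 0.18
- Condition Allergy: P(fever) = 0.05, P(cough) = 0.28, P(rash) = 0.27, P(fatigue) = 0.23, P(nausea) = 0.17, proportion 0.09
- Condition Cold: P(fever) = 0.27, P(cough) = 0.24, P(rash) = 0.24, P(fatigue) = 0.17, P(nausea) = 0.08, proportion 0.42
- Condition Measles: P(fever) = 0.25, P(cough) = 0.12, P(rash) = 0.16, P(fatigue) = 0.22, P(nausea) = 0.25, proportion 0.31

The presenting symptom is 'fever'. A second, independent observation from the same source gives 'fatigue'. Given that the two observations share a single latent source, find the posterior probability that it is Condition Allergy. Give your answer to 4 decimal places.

0.0240

Posterior ∝ prior × likelihood, so P(k | x) ∝ π_k f_k(x); normalise over all components.
Since both observations come from the same component, the likelihood for component k is f_k(x₁)·f_k(x₂).
  L_Flu = [P(fever | comp) = 0.11] × [0.29] = 0.0319
  L_Allergy = [P(fever | comp) = 0.05] × [0.23] = 0.0115
  L_Cold = [P(fever | comp) = 0.27] × [0.17] = 0.0459
  L_Measles = [P(fever | comp) = 0.25] × [0.22] = 0.055
Weight by the priors:
  π_Flu·L_Flu = 0.18 × 0.0319 = 0.005742
  π_Allergy·L_Allergy = 0.09 × 0.0115 = 0.001035
  π_Cold·L_Cold = 0.42 × 0.0459 = 0.019278
  π_Measles·L_Measles = 0.31 × 0.055 = 0.01705
Marginal: 0.005742 + 0.001035 + 0.019278 + 0.01705 = 0.043105
So the posterior for Condition Allergy is 0.001035 / 0.043105 ≈ 0.0240.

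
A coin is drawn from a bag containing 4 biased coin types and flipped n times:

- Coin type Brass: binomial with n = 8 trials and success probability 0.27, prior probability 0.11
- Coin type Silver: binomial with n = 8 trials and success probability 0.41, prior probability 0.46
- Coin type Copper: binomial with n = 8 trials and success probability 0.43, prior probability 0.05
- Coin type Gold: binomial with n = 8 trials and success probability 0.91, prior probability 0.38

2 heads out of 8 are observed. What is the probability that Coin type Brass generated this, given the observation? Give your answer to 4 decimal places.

0.2532

Posterior ∝ prior × likelihood, so P(k | x) ∝ w_k f_k(x); normalise over all components.
Evaluate each component's likelihood at the observed value:
  L_Brass = 0.308903
  L_Silver = 0.198535
  L_Copper = 0.17756
  L_Gold = 1.23224e-05
Prior × likelihood for each component:
  w_Brass·L_Brass = 0.11 × 0.308903 = 0.0339794
  w_Silver·L_Silver = 0.46 × 0.198535 = 0.0913263
  w_Copper·L_Copper = 0.05 × 0.17756 = 0.00887798
  w_Gold·L_Gold = 0.38 × 1.23224e-05 = 4.68252e-06
Marginal: 0.0339794 + 0.0913263 + 0.00887798 + 4.68252e-06 = 0.134188
P(Coin type Brass | 2 heads out of 8) ≈ 0.2532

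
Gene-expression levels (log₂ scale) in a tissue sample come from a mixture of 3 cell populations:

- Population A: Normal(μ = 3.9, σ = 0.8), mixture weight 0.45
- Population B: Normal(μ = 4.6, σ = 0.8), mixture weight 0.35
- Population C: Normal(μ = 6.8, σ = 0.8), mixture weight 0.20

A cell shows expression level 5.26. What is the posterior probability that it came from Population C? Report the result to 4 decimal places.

P(component k | x) = π_k·f_k(x) / marginal(x), where marginal(x) = Σ_j π_j·f_j(x).
Normal densities:
  f_A = 0.117561
  f_B = 0.354833
  f_C = 0.0781905
Unnormalised posteriors:
  π_A·f_A = 0.45 × 0.117561 = 0.0529026
  π_B·f_B = 0.35 × 0.354833 = 0.124192
  π_C·f_C = 0.20 × 0.0781905 = 0.0156381
Marginal: 0.0529026 + 0.124192 + 0.0156381 = 0.192732
P(Population C | 5.26) ≈ 0.0811

0.0811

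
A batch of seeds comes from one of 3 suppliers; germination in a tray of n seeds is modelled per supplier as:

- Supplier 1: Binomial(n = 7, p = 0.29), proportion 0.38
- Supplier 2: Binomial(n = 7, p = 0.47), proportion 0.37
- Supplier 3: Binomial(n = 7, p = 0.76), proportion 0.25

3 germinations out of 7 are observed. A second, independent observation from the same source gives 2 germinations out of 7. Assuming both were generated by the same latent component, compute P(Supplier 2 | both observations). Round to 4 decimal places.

0.4382

P(component k | x) = P(Z=k)·f_k(x) / marginal(x), where marginal(x) = Σ_j P(Z=j)·f_j(x).
Since both observations come from the same component, the likelihood for component k is f_k(x₁)·f_k(x₂).
  f_1 = [0.216918] × [0.318645] = 0.0691198
  f_2 = [0.286725] × [0.193997] = 0.0556236
  f_3 = [0.0509746] × [0.00965834] = 0.00049233
Unnormalised posteriors:
  P(Z=1)·f_1 = 0.38 × 0.0691198 = 0.0262655
  P(Z=2)·f_2 = 0.37 × 0.0556236 = 0.0205807
  P(Z=3)·f_3 = 0.25 × 0.00049233 = 0.000123083
Normaliser: 0.0262655 + 0.0205807 + 0.000123083 = 0.0469694
So the posterior for Supplier 2 is 0.0205807 / 0.0469694 ≈ 0.4382.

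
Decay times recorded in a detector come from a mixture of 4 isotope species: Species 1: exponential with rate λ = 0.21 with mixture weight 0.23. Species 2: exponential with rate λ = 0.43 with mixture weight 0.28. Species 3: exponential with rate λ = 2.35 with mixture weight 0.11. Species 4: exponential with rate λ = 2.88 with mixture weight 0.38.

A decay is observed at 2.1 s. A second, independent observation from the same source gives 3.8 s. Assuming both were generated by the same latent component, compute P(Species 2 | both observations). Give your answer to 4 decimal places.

0.5822

By Bayes' theorem, P(k | x) = π_k f_k(x) / Σ_j π_j f_j(x).
Since both observations come from the same component, the likelihood for component k is f_k(x₁)·f_k(x₂).
  f_1 = [0.135112] × [0.094548] = 0.0127746
  f_2 = [0.174301] × [0.0839134] = 0.0146262
  f_3 = [0.0168976] × [0.000311041] = 5.25585e-06
  f_4 = [0.00680424] × [5.08714e-05] = 3.46141e-07
Unnormalised posteriors:
  π_1·f_1 = 0.23 × 0.0127746 = 0.00293816
  π_2·f_2 = 0.28 × 0.0146262 = 0.00409534
  π_3·f_3 = 0.11 × 5.25585e-06 = 5.78143e-07
  π_4·f_4 = 0.38 × 3.46141e-07 = 1.31534e-07
Denominator: 0.00293816 + 0.00409534 + 5.78143e-07 + 1.31534e-07 = 0.00703421
Responsibility of Species 2: 0.00409534 / 0.00703421 ≈ 0.5822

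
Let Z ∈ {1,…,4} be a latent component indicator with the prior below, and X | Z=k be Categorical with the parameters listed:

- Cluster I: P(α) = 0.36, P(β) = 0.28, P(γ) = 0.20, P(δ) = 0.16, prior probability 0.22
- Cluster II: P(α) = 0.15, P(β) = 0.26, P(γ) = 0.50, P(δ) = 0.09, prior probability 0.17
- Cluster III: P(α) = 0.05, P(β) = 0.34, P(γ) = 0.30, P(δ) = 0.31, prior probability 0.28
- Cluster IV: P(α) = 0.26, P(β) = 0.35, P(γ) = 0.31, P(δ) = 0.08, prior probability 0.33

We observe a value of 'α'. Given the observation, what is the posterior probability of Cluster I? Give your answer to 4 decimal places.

Apply Bayes' rule: the posterior for each component is proportional to its prior times its likelihood at x.
Categorical probabilities:
  L_I = 0.36
  L_II = 0.15
  L_III = 0.05
  L_IV = 0.26
Weight by the priors:
  w_I·L_I = 0.22 × 0.36 = 0.0792
  w_II·L_II = 0.17 × 0.15 = 0.0255
  w_III·L_III = 0.28 × 0.05 = 0.014
  w_IV·L_IV = 0.33 × 0.26 = 0.0858
Marginal: 0.0792 + 0.0255 + 0.014 + 0.0858 = 0.2045
Responsibility of Cluster I: 0.0792 / 0.2045 ≈ 0.3873

0.3873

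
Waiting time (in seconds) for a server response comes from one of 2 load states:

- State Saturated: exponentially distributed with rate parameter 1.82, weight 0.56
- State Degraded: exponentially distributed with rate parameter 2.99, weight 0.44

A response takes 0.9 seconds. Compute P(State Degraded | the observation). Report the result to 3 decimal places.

Posterior ∝ prior × likelihood, so P(k | x) ∝ P(Z=k) f_k(x); normalise over all components.
Component likelihoods at x = 0.9 seconds:
  f_Saturated = 0.35375
  f_Degraded = 0.202761
Weight by the priors:
  P(Z=Saturated)·f_Saturated = 0.56 × 0.35375 = 0.1981
  P(Z=Degraded)·f_Degraded = 0.44 × 0.202761 = 0.0892149
Denominator: 0.1981 + 0.0892149 = 0.287315
Responsibility of State Degraded: 0.0892149 / 0.287315 ≈ 0.311

0.311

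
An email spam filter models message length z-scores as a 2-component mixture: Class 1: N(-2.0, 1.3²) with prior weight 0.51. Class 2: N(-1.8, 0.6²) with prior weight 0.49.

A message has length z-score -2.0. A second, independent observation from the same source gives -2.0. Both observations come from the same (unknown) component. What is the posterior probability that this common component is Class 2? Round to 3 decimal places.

The responsibility of component k is w_k f_k(x) divided by Σ_j w_j f_j(x).
Since both observations come from the same component, the likelihood for component k is f_k(x₁)·f_k(x₂).
  L_1 = [(1/(1.3·√(2π)))·exp(−(-2.0−-2.0)²/(2·1.3²)) = 0.306879·exp(-0.00000) = 0.306879] × [0.306879] = 0.0941745
  L_2 = [(1/(0.6·√(2π)))·exp(−(-2.0−-1.8)²/(2·0.6²)) = 0.664904·exp(-0.05556) = 0.628972] × [0.628972] = 0.395606
Prior × likelihood for each component:
  w_1·L_1 = 0.51 × 0.0941745 = 0.048029
  w_2·L_2 = 0.49 × 0.395606 = 0.193847
Sum: 0.048029 + 0.193847 = 0.241876
P(Class 2 | data) = 0.193847 / 0.241876 ≈ 0.801

0.801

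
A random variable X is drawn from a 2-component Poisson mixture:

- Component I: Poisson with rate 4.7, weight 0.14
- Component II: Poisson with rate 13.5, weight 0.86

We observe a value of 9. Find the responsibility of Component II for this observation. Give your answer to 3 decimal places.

0.925

By Bayes' theorem, P(k | x) = π_k f_k(x) / Σ_j π_j f_j(x).
Evaluate each component's likelihood at the observed value:
  L_I = 0.02805
  L_II = 0.0562685
Unnormalised posteriors:
  π_I·L_I = 0.14 × 0.02805 = 0.00392701
  π_II·L_II = 0.86 × 0.0562685 = 0.0483909
Sum: 0.00392701 + 0.0483909 = 0.0523179
So the posterior for Component II is 0.0483909 / 0.0523179 ≈ 0.925.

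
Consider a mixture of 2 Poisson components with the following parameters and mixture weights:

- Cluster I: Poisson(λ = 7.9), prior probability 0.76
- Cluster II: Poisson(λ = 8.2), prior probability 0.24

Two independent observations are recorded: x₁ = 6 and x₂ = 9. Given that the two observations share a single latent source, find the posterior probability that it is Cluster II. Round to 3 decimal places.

0.233

The responsibility of component k is π_k f_k(x) divided by Σ_j π_j f_j(x).
Since both observations come from the same component, the likelihood for component k is f_k(x₁)·f_k(x₂).
  f_I = [e^(−7.9)·7.9^6/6! = 0.125171] × [0.122449] = 0.015327
  f_II = [e^(−8.2)·8.2^6/6! = 0.115967] × [0.126866] = 0.0147124
Prior × likelihood for each component:
  π_I·f_I = 0.76 × 0.015327 = 0.0116485
  π_II·f_II = 0.24 × 0.0147124 = 0.00353097
Marginal: 0.0116485 + 0.00353097 = 0.0151795
P(Cluster II | x₁,x₂) ≈ 0.233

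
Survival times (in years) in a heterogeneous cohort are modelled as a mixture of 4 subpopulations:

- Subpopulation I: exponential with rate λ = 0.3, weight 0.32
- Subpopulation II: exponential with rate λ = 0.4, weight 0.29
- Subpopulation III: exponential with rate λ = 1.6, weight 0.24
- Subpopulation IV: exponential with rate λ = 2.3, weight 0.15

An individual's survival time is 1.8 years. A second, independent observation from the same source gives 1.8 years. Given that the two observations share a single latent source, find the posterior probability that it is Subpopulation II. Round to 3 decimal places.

0.480

Posterior ∝ prior × likelihood, so P(k | x) ∝ π_k f_k(x); normalise over all components.
Since both observations come from the same component, the likelihood for component k is f_k(x₁)·f_k(x₂).
  p_I = [0.174824] × [0.174824] = 0.0305636
  p_II = [0.194701] × [0.194701] = 0.0379084
  p_III = [0.0898156] × [0.0898156] = 0.00806685
  p_IV = [0.0366226] × [0.0366226] = 0.00134121
Weight by the priors:
  π_I·p_I = 0.32 × 0.0305636 = 0.00978035
  π_II·p_II = 0.29 × 0.0379084 = 0.0109934
  π_III·p_III = 0.24 × 0.00806685 = 0.00193604
  π_IV·p_IV = 0.15 × 0.00134121 = 0.000201182
Sum: 0.00978035 + 0.0109934 + 0.00193604 + 0.000201182 = 0.022911
Responsibility of Subpopulation II: 0.0109934 / 0.022911 ≈ 0.480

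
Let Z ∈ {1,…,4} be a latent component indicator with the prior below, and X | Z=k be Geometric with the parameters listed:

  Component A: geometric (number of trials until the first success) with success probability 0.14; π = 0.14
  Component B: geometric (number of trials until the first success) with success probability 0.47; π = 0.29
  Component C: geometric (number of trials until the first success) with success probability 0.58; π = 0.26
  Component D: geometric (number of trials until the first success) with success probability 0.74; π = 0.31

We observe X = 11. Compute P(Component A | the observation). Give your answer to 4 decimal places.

Posterior ∝ prior × likelihood, so P(k | x) ∝ π_k f_k(x); normalise over all components.
Geometric probabilities:
  p_A = 0.14·(1−0.14)^10 = 0.14·0.221302 = 0.0309822
  p_B = 0.47·(1−0.47)^10 = 0.47·0.00174887 = 0.000821971
  p_C = 0.58·(1−0.58)^10 = 0.58·0.000170802 = 9.90651e-05
  p_D = 0.74·(1−0.74)^10 = 0.74·1.41167e-06 = 1.04464e-06
Multiply by the mixture weights:
  π_A·p_A = 0.14 × 0.0309822 = 0.00433751
  π_B·p_B = 0.29 × 0.000821971 = 0.000238372
  π_C·p_C = 0.26 × 9.90651e-05 = 2.57569e-05
  π_D·p_D = 0.31 × 1.04464e-06 = 3.23837e-07
Sum: 0.00433751 + 0.000238372 + 2.57569e-05 + 3.23837e-07 = 0.00460196
P(Component A | x) = 0.00433751 / 0.00460196 ≈ 0.9425

0.9425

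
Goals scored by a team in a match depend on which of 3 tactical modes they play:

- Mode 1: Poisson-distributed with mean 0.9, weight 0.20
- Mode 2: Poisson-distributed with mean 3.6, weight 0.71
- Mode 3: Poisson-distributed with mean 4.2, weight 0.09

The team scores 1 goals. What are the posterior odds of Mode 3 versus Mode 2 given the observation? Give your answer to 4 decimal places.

0.0812

Posterior odds = (π_i f_i(x)) / (π_j f_j(x)); the normalising sum cancels.
Evaluate each component's likelihood at the observed value:
  L_1 = e^(−0.9)·0.9^1/1! = 0.365913
  L_2 = e^(−3.6)·3.6^1/1! = 0.0983654
  L_3 = e^(−4.2)·4.2^1/1! = 0.0629814
Posterior odds = (π_3·L_3) / (π_2·L_2) = (0.09·0.0629814) / (0.71·0.0983654) = 0.00566833 / 0.0698394 ≈ 0.0812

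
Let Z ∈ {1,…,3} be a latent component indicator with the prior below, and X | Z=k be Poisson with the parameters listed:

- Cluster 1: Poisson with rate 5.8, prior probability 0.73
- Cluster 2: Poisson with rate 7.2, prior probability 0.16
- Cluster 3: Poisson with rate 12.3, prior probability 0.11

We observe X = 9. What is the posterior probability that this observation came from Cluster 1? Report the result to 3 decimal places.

0.635

Posterior ∝ prior × likelihood, so P(k | x) ∝ π_k f_k(x); normalise over all components.
Evaluate each component's likelihood at the observed value:
  f_1 = e^(−5.8)·5.8^9/9! = 0.0619699
  f_2 = e^(−7.2)·7.2^9/9! = 0.106982
  f_3 = e^(−12.3)·12.3^9/9! = 0.0808278
Unnormalised posteriors:
  π_1·f_1 = 0.73 × 0.0619699 = 0.045238
  π_2·f_2 = 0.16 × 0.106982 = 0.0171171
  π_3·f_3 = 0.11 × 0.0808278 = 0.00889106
Normaliser: 0.045238 + 0.0171171 + 0.00889106 = 0.0712462
Responsibility of Cluster 1: 0.045238 / 0.0712462 ≈ 0.635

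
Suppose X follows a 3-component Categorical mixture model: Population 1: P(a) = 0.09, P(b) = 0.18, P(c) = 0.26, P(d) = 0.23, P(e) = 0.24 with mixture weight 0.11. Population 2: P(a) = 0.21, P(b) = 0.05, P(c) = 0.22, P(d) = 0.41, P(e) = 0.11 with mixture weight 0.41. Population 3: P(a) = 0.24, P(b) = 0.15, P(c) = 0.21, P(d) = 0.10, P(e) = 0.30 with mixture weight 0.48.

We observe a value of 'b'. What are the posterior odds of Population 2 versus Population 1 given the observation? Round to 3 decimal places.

Posterior odds = (π_i f_i(x)) / (π_j f_j(x)); the normalising sum cancels.
Categorical probabilities:
  p_1 = P(b | comp) = 0.18
  p_2 = P(b | comp) = 0.05
  p_3 = P(b | comp) = 0.15
0.0205 / 0.0198 ≈ 1.035

1.035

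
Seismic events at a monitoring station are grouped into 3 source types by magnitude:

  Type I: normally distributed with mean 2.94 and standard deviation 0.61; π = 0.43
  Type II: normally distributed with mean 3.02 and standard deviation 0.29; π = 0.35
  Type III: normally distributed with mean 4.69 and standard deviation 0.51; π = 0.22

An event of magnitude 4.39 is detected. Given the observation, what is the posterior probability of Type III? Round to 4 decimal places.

Posterior ∝ prior × likelihood, so P(k | x) ∝ π_k f_k(x); normalise over all components.
Component likelihoods at x = 4.39:
  L_I = (1/(0.61·√(2π)))·exp(−(4.39−2.94)²/(2·0.61²)) = 0.654004·exp(-2.82518) = 0.038781
  L_II = (1/(0.29·√(2π)))·exp(−(4.39−3.02)²/(2·0.29²)) = 1.375663·exp(-11.15874) = 1.96035e-05
  L_III = (1/(0.51·√(2π)))·exp(−(4.39−4.69)²/(2·0.51²)) = 0.782240·exp(-0.17301) = 0.657964
Prior × likelihood for each component:
  π_I·L_I = 0.43 × 0.038781 = 0.0166759
  π_II·L_II = 0.35 × 1.96035e-05 = 6.86122e-06
  π_III·L_III = 0.22 × 0.657964 = 0.144752
Normaliser: 0.0166759 + 6.86122e-06 + 0.144752 = 0.161435
P(Type III | 4.39) = 0.144752 / 0.161435 ≈ 0.8967

0.8967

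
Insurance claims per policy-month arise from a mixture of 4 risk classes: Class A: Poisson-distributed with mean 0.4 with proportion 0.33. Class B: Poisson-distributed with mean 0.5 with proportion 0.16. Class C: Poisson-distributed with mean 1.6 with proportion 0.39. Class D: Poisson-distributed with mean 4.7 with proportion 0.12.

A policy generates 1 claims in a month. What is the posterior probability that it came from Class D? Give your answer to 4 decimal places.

By Bayes' theorem, P(k | x) = π_k f_k(x) / Σ_j π_j f_j(x).
Component likelihoods at x = 1 claims:
  p_A = e^(−0.4)·0.4^1/1! = 0.268128
  p_B = e^(−0.5)·0.5^1/1! = 0.303265
  p_C = e^(−1.6)·1.6^1/1! = 0.323034
  p_D = e^(−4.7)·4.7^1/1! = 0.0427478
Weight by the priors:
  π_A·p_A = 0.33 × 0.268128 = 0.0884822
  π_B·p_B = 0.16 × 0.303265 = 0.0485225
  π_C·p_C = 0.39 × 0.323034 = 0.125983
  π_D·p_D = 0.12 × 0.0427478 = 0.00512974
Denominator: 0.0884822 + 0.0485225 + 0.125983 + 0.00512974 = 0.268118
P(Class D | the observation) ≈ 0.0191

0.0191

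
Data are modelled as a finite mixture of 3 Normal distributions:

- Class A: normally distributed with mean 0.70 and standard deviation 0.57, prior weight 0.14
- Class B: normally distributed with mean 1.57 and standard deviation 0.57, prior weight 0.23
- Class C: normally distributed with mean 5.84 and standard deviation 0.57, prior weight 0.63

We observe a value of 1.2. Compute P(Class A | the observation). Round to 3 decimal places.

0.338

Apply Bayes' rule: the posterior for each component is proportional to its prior times its likelihood at x.
Normal densities:
  f_A = 0.476373
  f_B = 0.566941
  f_C = 2.85565e-15
Prior × likelihood for each component:
  π_A·f_A = 0.14 × 0.476373 = 0.0666923
  π_B·f_B = 0.23 × 0.566941 = 0.130396
  π_C·f_C = 0.63 × 2.85565e-15 = 1.79906e-15
Evidence: 0.0666923 + 0.130396 + 1.79906e-15 = 0.197089
P(Class A | the observation) = 0.0666923 / 0.197089 ≈ 0.338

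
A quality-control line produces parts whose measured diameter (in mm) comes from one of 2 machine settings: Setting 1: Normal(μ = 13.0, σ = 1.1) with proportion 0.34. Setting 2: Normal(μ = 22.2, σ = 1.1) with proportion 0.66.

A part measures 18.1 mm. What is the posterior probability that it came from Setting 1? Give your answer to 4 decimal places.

The responsibility of component k is w_k f_k(x) divided by Σ_j w_j f_j(x).
Component likelihoods at x = 18.1 mm:
  f_1 = 7.7938e-06
  f_2 = 0.000348968
Unnormalised posteriors:
  w_1·f_1 = 0.34 × 7.7938e-06 = 2.64989e-06
  w_2·f_2 = 0.66 × 0.000348968 = 0.000230319
Normaliser: 2.64989e-06 + 0.000230319 = 0.000232969
Responsibility of Setting 1: 2.64989e-06 / 0.000232969 ≈ 0.0114

0.0114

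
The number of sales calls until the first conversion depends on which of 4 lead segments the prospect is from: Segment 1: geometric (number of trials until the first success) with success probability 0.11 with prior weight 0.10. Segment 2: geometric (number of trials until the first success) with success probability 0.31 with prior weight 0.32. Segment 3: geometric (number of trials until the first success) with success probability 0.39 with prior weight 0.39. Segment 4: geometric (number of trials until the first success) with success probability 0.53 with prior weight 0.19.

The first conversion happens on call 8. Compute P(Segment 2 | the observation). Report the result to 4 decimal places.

0.4211

P(component k | x) = π_k·f_k(x) / marginal(x), where marginal(x) = Σ_j π_j·f_j(x).
Evaluate each component's likelihood at the observed value:
  L_1 = 0.11·(1−0.11)^7 = 0.11·0.442313 = 0.0486545
  L_2 = 0.31·(1−0.31)^7 = 0.31·0.0744635 = 0.0230837
  L_3 = 0.39·(1−0.39)^7 = 0.39·0.0314274 = 0.0122567
  L_4 = 0.53·(1−0.53)^7 = 0.53·0.00506623 = 0.0026851
Multiply by the mixture weights:
  π_1·L_1 = 0.10 × 0.0486545 = 0.00486545
  π_2·L_2 = 0.32 × 0.0230837 = 0.00738678
  π_3·L_3 = 0.39 × 0.0122567 = 0.00478011
  π_4·L_4 = 0.19 × 0.0026851 = 0.000510169
Normaliser: 0.00486545 + 0.00738678 + 0.00478011 + 0.000510169 = 0.0175425
So the posterior for Segment 2 is 0.00738678 / 0.0175425 ≈ 0.4211.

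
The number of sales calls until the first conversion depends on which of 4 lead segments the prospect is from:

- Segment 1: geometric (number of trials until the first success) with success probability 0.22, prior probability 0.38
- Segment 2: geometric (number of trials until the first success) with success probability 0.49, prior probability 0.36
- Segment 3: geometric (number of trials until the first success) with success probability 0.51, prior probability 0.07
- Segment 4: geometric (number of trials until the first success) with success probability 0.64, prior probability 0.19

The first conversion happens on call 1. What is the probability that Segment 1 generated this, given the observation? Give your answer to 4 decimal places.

0.2003

By Bayes' theorem, P(k | x) = P(Z=k) f_k(x) / Σ_j P(Z=j) f_j(x).
Component likelihoods at x = 1:
  p_1 = 0.22·(1−0.22)^0 = 0.22·1 = 0.22
  p_2 = 0.49·(1−0.49)^0 = 0.49·1 = 0.49
  p_3 = 0.51·(1−0.51)^0 = 0.51·1 = 0.51
  p_4 = 0.64·(1−0.64)^0 = 0.64·1 = 0.64
Prior × likelihood for each component:
  P(Z=1)·p_1 = 0.38 × 0.22 = 0.0836
  P(Z=2)·p_2 = 0.36 × 0.49 = 0.1764
  P(Z=3)·p_3 = 0.07 × 0.51 = 0.0357
  P(Z=4)·p_4 = 0.19 × 0.64 = 0.1216
Denominator: 0.0836 + 0.1764 + 0.0357 + 0.1216 = 0.4173
P(Segment 1 | data) ≈ 0.2003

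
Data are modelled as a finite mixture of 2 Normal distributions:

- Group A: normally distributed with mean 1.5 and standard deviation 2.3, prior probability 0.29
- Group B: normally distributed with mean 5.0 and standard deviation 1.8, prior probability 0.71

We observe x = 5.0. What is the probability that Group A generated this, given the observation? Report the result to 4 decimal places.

0.0913

Posterior ∝ prior × likelihood, so P(k | x) ∝ π_k f_k(x); normalise over all components.
Normal densities:
  L_A = (1/(2.3·√(2π)))·exp(−(5.0−1.5)²/(2·2.3²)) = 0.173453·exp(-1.15784) = 0.0544925
  L_B = (1/(1.8·√(2π)))·exp(−(5.0−5.0)²/(2·1.8²)) = 0.221635·exp(-0.00000) = 0.221635
Prior × likelihood for each component:
  π_A·L_A = 0.29 × 0.0544925 = 0.0158028
  π_B·L_B = 0.71 × 0.221635 = 0.157361
Normaliser: 0.0158028 + 0.157361 = 0.173163
P(Group A | the observation) ≈ 0.0913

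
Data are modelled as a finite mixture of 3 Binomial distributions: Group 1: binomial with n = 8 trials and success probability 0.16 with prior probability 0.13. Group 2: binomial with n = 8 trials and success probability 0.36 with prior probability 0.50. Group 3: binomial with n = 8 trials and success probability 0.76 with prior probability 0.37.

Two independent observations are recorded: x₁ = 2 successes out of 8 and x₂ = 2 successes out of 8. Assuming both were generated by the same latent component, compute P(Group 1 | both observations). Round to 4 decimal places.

Posterior ∝ prior × likelihood, so P(k | x) ∝ w_k f_k(x); normalise over all components.
Since both observations come from the same component, the likelihood for component k is f_k(x₁)·f_k(x₂).
  p_1 = [C(8,2)·0.16^2·0.84^6 = 28·0.0256·0.351298 = 0.25181] × [0.25181] = 0.0634085
  p_2 = [C(8,2)·0.36^2·0.64^6 = 28·0.1296·0.0687195 = 0.249369] × [0.249369] = 0.062185
  p_3 = [C(8,2)·0.76^2·0.24^6 = 28·0.5776·0.000191103 = 0.00309067] × [0.00309067] = 9.55224e-06
Weight by the priors:
  w_1·p_1 = 0.13 × 0.0634085 = 0.0082431
  w_2·p_2 = 0.50 × 0.062185 = 0.0310925
  w_3·p_3 = 0.37 × 9.55224e-06 = 3.53433e-06
Sum: 0.0082431 + 0.0310925 + 3.53433e-06 = 0.0393391
Responsibility of Group 1: 0.0082431 / 0.0393391 ≈ 0.2095

0.2095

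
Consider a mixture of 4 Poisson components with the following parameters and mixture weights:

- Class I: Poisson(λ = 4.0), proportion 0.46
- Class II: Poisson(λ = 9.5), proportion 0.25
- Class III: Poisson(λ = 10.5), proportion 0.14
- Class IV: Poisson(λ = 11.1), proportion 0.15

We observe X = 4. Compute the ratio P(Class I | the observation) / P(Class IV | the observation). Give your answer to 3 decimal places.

Only the two components matter; the odds are (P(Z=i) f_i(x)) / (P(Z=j) f_j(x)).
Poisson probabilities:
  L_I = e^(−4.0)·4.0^4/4! = 0.195367
  L_II = e^(−9.5)·9.5^4/4! = 0.025403
  L_III = e^(−10.5)·10.5^4/4! = 0.0139461
  L_IV = e^(−11.1)·11.1^4/4! = 0.00955899
Odds = (0.46/0.15) × (0.195367/0.00955899) = 3.06667 × 20.438 ≈ 62.677

62.677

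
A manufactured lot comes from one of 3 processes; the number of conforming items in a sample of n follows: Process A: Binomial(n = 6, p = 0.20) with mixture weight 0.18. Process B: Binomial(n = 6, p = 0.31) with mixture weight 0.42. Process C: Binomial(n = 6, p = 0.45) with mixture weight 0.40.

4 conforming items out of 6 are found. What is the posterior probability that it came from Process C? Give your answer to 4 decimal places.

0.7096

Apply Bayes' rule: the posterior for each component is proportional to its prior times its likelihood at x.
Component likelihoods at x = 4 conforming items out of 6:
  f_A = C(6,4)·0.20^4·0.80^2 = 15·0.0016·0.64 = 0.01536
  f_B = C(6,4)·0.31^4·0.69^2 = 15·0.00923521·0.4761 = 0.0659533
  f_C = C(6,4)·0.45^4·0.55^2 = 15·0.0410063·0.3025 = 0.186066
Multiply by the mixture weights:
  P(Z=A)·f_A = 0.18 × 0.01536 = 0.0027648
  P(Z=B)·f_B = 0.42 × 0.0659533 = 0.0277004
  P(Z=C)·f_C = 0.40 × 0.186066 = 0.0744263
Marginal: 0.0027648 + 0.0277004 + 0.0744263 = 0.104892
P(Process C | x) = 0.0744263 / 0.104892 ≈ 0.7096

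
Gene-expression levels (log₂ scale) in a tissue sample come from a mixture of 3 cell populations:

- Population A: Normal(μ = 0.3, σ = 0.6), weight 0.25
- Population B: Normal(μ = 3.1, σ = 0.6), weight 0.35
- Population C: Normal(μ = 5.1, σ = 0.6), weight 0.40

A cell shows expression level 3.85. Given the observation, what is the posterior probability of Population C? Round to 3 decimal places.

0.222

P(component k | x) = w_k·f_k(x) / marginal(x), where marginal(x) = Σ_j w_j·f_j(x).
Evaluate each component's likelihood at the observed value:
  p_A = 1.66379e-08
  p_B = 0.304415
  p_C = 0.0759066
Weight by the priors:
  w_A·p_A = 0.25 × 1.66379e-08 = 4.15946e-09
  w_B·p_B = 0.35 × 0.304415 = 0.106545
  w_C·p_C = 0.40 × 0.0759066 = 0.0303626
Evidence: 4.15946e-09 + 0.106545 + 0.0303626 = 0.136908
P(Population C | x) ≈ 0.222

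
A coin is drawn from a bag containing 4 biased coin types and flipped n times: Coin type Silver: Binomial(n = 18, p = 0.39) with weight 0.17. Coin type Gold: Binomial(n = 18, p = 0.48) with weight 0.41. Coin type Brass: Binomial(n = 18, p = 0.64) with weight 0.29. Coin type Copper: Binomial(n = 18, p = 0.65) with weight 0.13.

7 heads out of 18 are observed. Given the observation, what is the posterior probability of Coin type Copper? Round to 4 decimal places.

0.0201

Posterior ∝ prior × likelihood, so P(k | x) ∝ π_k f_k(x); normalise over all components.
Binomial probabilities:
  L_Silver = C(18,7)·0.39^7·0.61^11 = 31824·0.00137231·0.00435139 = 0.190036
  L_Gold = C(18,7)·0.48^7·0.52^11 = 31824·0.00587068·0.000751687 = 0.140437
  L_Brass = C(18,7)·0.64^7·0.36^11 = 31824·0.0439805·1.31622e-05 = 0.0184222
  L_Copper = C(18,7)·0.65^7·0.35^11 = 31824·0.0490223·9.65492e-06 = 0.0150625
Unnormalised posteriors:
  π_Silver·L_Silver = 0.17 × 0.190036 = 0.0323061
  π_Gold·L_Gold = 0.41 × 0.140437 = 0.057579
  π_Brass·L_Brass = 0.29 × 0.0184222 = 0.00534245
  π_Copper·L_Copper = 0.13 × 0.0150625 = 0.00195812
Marginal: 0.0323061 + 0.057579 + 0.00534245 + 0.00195812 = 0.0971856
P(Coin type Copper | 7 heads out of 18) = 0.00195812 / 0.0971856 ≈ 0.0201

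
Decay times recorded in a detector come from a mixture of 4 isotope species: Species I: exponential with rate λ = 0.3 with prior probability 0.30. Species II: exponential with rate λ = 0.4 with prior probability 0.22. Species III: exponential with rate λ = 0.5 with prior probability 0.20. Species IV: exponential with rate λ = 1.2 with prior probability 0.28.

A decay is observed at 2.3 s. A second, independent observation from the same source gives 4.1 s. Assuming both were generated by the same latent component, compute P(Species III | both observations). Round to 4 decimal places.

0.2289

Posterior ∝ prior × likelihood, so P(k | x) ∝ w_k f_k(x); normalise over all components.
Since both observations come from the same component, the likelihood for component k is f_k(x₁)·f_k(x₂).
  p_I = [0.150473] × [0.0876878] = 0.0131946
  p_II = [0.159408] × [0.077592] = 0.0123688
  p_III = [0.158318] × [0.0643675] = 0.0101906
  p_IV = [0.0759501] × [0.00875896] = 0.000665244
Unnormalised posteriors:
  w_I·p_I = 0.30 × 0.0131946 = 0.00395839
  w_II·p_II = 0.22 × 0.0123688 = 0.00272113
  w_III·p_III = 0.20 × 0.0101906 = 0.00203811
  w_IV·p_IV = 0.28 × 0.000665244 = 0.000186268
Normaliser: 0.00395839 + 0.00272113 + 0.00203811 + 0.000186268 = 0.00890389
P(Species III | data) = 0.00203811 / 0.00890389 ≈ 0.2289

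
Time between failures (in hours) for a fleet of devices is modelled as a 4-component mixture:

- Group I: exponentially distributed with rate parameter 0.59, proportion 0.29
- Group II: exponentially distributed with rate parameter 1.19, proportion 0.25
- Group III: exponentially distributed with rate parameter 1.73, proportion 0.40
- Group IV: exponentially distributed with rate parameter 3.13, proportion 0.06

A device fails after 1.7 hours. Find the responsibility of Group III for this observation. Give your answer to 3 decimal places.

P(component k | x) = π_k·f_k(x) / marginal(x), where marginal(x) = Σ_j π_j·f_j(x).
Evaluate each component's likelihood at the observed value:
  p_I = 0.59·e^(−0.59·1.7) = 0.59·e^(−1.0030) = 0.216399
  p_II = 1.19·e^(−1.19·1.7) = 1.19·e^(−2.0230) = 0.157387
  p_III = 1.73·e^(−1.73·1.7) = 1.73·e^(−2.9410) = 0.0913663
  p_IV = 3.13·e^(−3.13·1.7) = 3.13·e^(−5.3210) = 0.015299
Unnormalised posteriors:
  π_I·p_I = 0.29 × 0.216399 = 0.0627556
  π_II·p_II = 0.25 × 0.157387 = 0.0393468
  π_III·p_III = 0.40 × 0.0913663 = 0.0365465
  π_IV·p_IV = 0.06 × 0.015299 = 0.000917941
Denominator: 0.0627556 + 0.0393468 + 0.0365465 + 0.000917941 = 0.139567
So the posterior for Group III is 0.0365465 / 0.139567 ≈ 0.262.

0.262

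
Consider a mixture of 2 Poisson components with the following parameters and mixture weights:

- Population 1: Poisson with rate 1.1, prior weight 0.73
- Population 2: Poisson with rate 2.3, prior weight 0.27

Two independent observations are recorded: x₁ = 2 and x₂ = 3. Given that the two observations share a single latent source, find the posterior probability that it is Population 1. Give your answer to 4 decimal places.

By Bayes' theorem, P(k | x) = π_k f_k(x) / Σ_j π_j f_j(x).
Since both observations come from the same component, the likelihood for component k is f_k(x₁)·f_k(x₂).
  p_1 = [e^(−1.1)·1.1^2/2! = 0.201387] × [0.0738419] = 0.0148708
  p_2 = [e^(−2.3)·2.3^2/2! = 0.265185] × [0.203308] = 0.0539142
Unnormalised posteriors:
  π_1·p_1 = 0.73 × 0.0148708 = 0.0108557
  π_2·p_2 = 0.27 × 0.0539142 = 0.0145568
Sum: 0.0108557 + 0.0145568 = 0.0254125
Responsibility of Population 1: 0.0108557 / 0.0254125 ≈ 0.4272

0.4272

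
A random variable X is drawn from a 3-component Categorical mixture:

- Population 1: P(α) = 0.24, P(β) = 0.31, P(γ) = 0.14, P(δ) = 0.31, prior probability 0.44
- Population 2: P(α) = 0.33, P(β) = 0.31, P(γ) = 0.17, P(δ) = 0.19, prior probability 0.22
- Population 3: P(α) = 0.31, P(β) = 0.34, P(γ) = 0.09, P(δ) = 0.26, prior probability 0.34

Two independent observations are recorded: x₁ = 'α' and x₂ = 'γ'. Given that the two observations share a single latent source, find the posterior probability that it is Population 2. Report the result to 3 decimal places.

0.337

The responsibility of component k is w_k f_k(x) divided by Σ_j w_j f_j(x).
Since both observations come from the same component, the likelihood for component k is f_k(x₁)·f_k(x₂).
  L_1 = [P(α | comp) = 0.24] × [0.14] = 0.0336
  L_2 = [P(α | comp) = 0.33] × [0.17] = 0.0561
  L_3 = [P(α | comp) = 0.31] × [0.09] = 0.0279
Prior × likelihood for each component:
  w_1·L_1 = 0.44 × 0.0336 = 0.014784
  w_2·L_2 = 0.22 × 0.0561 = 0.012342
  w_3·L_3 = 0.34 × 0.0279 = 0.009486
Evidence: 0.014784 + 0.012342 + 0.009486 = 0.036612
So the posterior for Population 2 is 0.012342 / 0.036612 ≈ 0.337.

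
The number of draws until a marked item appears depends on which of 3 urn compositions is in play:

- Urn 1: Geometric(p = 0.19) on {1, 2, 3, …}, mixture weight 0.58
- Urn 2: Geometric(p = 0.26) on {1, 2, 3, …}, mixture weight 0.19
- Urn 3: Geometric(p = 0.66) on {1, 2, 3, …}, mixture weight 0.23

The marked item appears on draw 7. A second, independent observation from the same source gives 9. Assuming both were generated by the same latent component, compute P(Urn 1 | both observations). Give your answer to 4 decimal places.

Posterior ∝ prior × likelihood, so P(k | x) ∝ π_k f_k(x); normalise over all components.
Since both observations come from the same component, the likelihood for component k is f_k(x₁)·f_k(x₂).
  f_1 = [0.0536616] × [0.0352074] = 0.00188928
  f_2 = [0.0426937] × [0.0233791] = 0.000998138
  f_3 = [0.00101957] × [0.000117862] = 1.20169e-07
Prior × likelihood for each component:
  π_1·f_1 = 0.58 × 0.00188928 = 0.00109579
  π_2·f_2 = 0.19 × 0.000998138 = 0.000189646
  π_3·f_3 = 0.23 × 1.20169e-07 = 2.76389e-08
Marginal: 0.00109579 + 0.000189646 + 2.76389e-08 = 0.00128546
So the posterior for Urn 1 is 0.00109579 / 0.00128546 ≈ 0.8524.

0.8524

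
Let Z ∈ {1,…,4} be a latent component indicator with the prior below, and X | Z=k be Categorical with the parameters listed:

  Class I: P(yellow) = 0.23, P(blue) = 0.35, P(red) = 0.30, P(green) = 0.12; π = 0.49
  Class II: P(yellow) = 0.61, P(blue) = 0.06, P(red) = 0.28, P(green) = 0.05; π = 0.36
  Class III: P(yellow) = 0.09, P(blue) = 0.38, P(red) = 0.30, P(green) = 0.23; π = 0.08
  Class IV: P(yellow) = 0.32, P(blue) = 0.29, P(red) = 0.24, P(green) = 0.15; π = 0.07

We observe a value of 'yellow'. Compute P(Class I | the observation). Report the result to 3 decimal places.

Posterior ∝ prior × likelihood, so P(k | x) ∝ π_k f_k(x); normalise over all components.
Categorical probabilities:
  f_I = P(yellow | comp) = 0.23
  f_II = P(yellow | comp) = 0.61
  f_III = P(yellow | comp) = 0.09
  f_IV = P(yellow | comp) = 0.32
Prior × likelihood for each component:
  π_I·f_I = 0.49 × 0.23 = 0.1127
  π_II·f_II = 0.36 × 0.61 = 0.2196
  π_III·f_III = 0.08 × 0.09 = 0.0072
  π_IV·f_IV = 0.07 × 0.32 = 0.0224
Denominator: 0.1127 + 0.2196 + 0.0072 + 0.0224 = 0.3619
P(Class I | 'yellow') = 0.1127 / 0.3619 ≈ 0.311

0.311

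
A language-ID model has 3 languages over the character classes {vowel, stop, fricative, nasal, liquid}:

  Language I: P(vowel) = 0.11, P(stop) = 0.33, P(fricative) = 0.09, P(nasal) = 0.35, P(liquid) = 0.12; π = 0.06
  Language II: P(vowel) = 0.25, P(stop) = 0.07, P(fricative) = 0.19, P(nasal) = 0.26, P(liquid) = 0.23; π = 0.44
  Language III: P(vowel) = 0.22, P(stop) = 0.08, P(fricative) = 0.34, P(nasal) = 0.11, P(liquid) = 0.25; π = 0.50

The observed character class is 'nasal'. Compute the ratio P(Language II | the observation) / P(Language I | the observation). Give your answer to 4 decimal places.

5.4476

Only the two components matter; the odds are (π_i f_i(x)) / (π_j f_j(x)).
Categorical probabilities:
  f_I = 0.35
  f_II = 0.26
  f_III = 0.11
0.1144 / 0.021 ≈ 5.4476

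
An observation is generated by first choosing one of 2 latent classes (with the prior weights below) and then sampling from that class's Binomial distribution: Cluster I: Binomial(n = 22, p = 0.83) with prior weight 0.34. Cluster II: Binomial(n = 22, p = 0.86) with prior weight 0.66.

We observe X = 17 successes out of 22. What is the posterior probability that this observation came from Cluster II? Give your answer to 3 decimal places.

0.573

Posterior ∝ prior × likelihood, so P(k | x) ∝ π_k f_k(x); normalise over all components.
Evaluate each component's likelihood at the observed value:
  p_I = 0.157431
  p_II = 0.109051
Prior × likelihood for each component:
  π_I·p_I = 0.34 × 0.157431 = 0.0535264
  π_II·p_II = 0.66 × 0.109051 = 0.0719738
Normaliser: 0.0535264 + 0.0719738 = 0.1255
So the posterior for Cluster II is 0.0719738 / 0.1255 ≈ 0.573.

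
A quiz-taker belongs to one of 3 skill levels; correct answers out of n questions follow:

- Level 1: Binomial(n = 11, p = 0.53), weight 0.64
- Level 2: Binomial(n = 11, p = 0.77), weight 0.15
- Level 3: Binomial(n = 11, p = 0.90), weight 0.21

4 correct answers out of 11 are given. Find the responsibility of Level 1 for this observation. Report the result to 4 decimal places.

By Bayes' theorem, P(k | x) = w_k f_k(x) / Σ_j w_j f_j(x).
Component likelihoods at x = 4 correct answers out of 11:
  L_1 = 0.131918
  L_2 = 0.00394977
  L_3 = 2.16513e-05
Prior × likelihood for each component:
  w_1·L_1 = 0.64 × 0.131918 = 0.0844272
  w_2·L_2 = 0.15 × 0.00394977 = 0.000592465
  w_3·L_3 = 0.21 × 2.16513e-05 = 4.54677e-06
Marginal: 0.0844272 + 0.000592465 + 4.54677e-06 = 0.0850242
So the posterior for Level 1 is 0.0844272 / 0.0850242 ≈ 0.9930.

0.9930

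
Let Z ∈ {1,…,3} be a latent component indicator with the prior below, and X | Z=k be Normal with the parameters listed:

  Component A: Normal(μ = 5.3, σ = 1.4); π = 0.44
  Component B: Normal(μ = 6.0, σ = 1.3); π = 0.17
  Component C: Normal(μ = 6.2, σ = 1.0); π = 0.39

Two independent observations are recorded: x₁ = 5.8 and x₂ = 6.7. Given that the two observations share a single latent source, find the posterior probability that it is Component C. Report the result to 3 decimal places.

The responsibility of component k is w_k f_k(x) divided by Σ_j w_j f_j(x).
Since both observations come from the same component, the likelihood for component k is f_k(x₁)·f_k(x₂).
  p_A = [0.267353] × [0.172836] = 0.0462082
  p_B = [0.303268] × [0.265465] = 0.0805071
  p_C = [0.36827] × [0.352065] = 0.129655
Multiply by the mixture weights:
  w_A·p_A = 0.44 × 0.0462082 = 0.0203316
  w_B·p_B = 0.17 × 0.0805071 = 0.0136862
  w_C·p_C = 0.39 × 0.129655 = 0.0505655
Denominator: 0.0203316 + 0.0136862 + 0.0505655 = 0.0845833
P(Component C | data) = 0.0505655 / 0.0845833 ≈ 0.598

0.598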